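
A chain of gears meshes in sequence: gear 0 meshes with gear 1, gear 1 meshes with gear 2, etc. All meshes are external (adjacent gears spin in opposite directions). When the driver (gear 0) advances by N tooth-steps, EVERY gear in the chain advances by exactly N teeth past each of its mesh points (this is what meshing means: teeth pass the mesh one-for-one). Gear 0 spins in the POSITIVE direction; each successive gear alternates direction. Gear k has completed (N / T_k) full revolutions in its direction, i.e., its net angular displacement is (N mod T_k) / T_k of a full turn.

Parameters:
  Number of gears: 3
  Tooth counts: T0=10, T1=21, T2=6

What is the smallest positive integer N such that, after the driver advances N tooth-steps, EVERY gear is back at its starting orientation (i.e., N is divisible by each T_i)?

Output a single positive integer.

Gear k returns to start when N is a multiple of T_k.
All gears at start simultaneously when N is a common multiple of [10, 21, 6]; the smallest such N is lcm(10, 21, 6).
Start: lcm = T0 = 10
Fold in T1=21: gcd(10, 21) = 1; lcm(10, 21) = 10 * 21 / 1 = 210 / 1 = 210
Fold in T2=6: gcd(210, 6) = 6; lcm(210, 6) = 210 * 6 / 6 = 1260 / 6 = 210
Full cycle length = 210

Answer: 210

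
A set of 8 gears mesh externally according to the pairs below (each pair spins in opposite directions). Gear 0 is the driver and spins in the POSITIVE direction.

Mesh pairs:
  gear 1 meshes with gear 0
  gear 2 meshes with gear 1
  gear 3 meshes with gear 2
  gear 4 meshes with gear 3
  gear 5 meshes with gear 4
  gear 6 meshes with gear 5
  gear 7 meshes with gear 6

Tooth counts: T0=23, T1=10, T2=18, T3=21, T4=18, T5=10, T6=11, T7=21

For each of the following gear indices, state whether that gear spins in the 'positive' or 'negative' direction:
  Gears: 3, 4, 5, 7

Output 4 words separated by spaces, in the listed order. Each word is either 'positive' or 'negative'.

Answer: negative positive negative negative

Derivation:
Gear 0 (driver): positive (depth 0)
  gear 1: meshes with gear 0 -> depth 1 -> negative (opposite of gear 0)
  gear 2: meshes with gear 1 -> depth 2 -> positive (opposite of gear 1)
  gear 3: meshes with gear 2 -> depth 3 -> negative (opposite of gear 2)
  gear 4: meshes with gear 3 -> depth 4 -> positive (opposite of gear 3)
  gear 5: meshes with gear 4 -> depth 5 -> negative (opposite of gear 4)
  gear 6: meshes with gear 5 -> depth 6 -> positive (opposite of gear 5)
  gear 7: meshes with gear 6 -> depth 7 -> negative (opposite of gear 6)
Queried indices 3, 4, 5, 7 -> negative, positive, negative, negative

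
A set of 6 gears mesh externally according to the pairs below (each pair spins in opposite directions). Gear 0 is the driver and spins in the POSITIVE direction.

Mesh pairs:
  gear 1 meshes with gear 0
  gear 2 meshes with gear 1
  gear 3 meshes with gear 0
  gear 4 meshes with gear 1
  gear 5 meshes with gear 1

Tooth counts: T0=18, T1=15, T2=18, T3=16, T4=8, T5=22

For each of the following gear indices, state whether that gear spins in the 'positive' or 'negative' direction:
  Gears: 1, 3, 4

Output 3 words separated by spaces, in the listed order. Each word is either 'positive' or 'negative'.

Gear 0 (driver): positive (depth 0)
  gear 1: meshes with gear 0 -> depth 1 -> negative (opposite of gear 0)
  gear 2: meshes with gear 1 -> depth 2 -> positive (opposite of gear 1)
  gear 3: meshes with gear 0 -> depth 1 -> negative (opposite of gear 0)
  gear 4: meshes with gear 1 -> depth 2 -> positive (opposite of gear 1)
  gear 5: meshes with gear 1 -> depth 2 -> positive (opposite of gear 1)
Queried indices 1, 3, 4 -> negative, negative, positive

Answer: negative negative positive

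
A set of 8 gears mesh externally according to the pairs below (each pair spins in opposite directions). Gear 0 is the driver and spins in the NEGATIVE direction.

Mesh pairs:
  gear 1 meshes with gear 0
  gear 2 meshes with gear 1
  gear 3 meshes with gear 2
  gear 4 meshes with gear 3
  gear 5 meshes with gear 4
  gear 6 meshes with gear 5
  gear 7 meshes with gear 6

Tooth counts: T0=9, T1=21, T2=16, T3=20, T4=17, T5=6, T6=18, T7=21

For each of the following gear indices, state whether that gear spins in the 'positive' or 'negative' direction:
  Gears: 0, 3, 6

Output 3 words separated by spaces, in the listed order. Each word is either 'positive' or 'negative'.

Answer: negative positive negative

Derivation:
Gear 0 (driver): negative (depth 0)
  gear 1: meshes with gear 0 -> depth 1 -> positive (opposite of gear 0)
  gear 2: meshes with gear 1 -> depth 2 -> negative (opposite of gear 1)
  gear 3: meshes with gear 2 -> depth 3 -> positive (opposite of gear 2)
  gear 4: meshes with gear 3 -> depth 4 -> negative (opposite of gear 3)
  gear 5: meshes with gear 4 -> depth 5 -> positive (opposite of gear 4)
  gear 6: meshes with gear 5 -> depth 6 -> negative (opposite of gear 5)
  gear 7: meshes with gear 6 -> depth 7 -> positive (opposite of gear 6)
Queried indices 0, 3, 6 -> negative, positive, negative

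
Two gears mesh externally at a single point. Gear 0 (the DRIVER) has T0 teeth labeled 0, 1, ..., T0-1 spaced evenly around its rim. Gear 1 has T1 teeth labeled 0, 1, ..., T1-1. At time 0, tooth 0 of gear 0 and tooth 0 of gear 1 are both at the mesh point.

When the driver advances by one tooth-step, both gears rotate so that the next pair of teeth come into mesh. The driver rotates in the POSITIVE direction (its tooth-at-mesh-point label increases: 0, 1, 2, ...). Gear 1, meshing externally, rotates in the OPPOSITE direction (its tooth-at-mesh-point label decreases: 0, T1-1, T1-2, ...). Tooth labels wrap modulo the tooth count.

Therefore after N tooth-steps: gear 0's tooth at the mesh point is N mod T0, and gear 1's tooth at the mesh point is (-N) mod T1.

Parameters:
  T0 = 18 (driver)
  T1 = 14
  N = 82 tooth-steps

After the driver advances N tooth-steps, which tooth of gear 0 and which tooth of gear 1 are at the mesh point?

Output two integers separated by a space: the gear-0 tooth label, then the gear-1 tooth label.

Answer: 10 2

Derivation:
Gear 0 (driver, T0=18): tooth at mesh = N mod T0
  82 = 4 * 18 + 10, so 82 mod 18 = 10
  gear 0 tooth = 10
Gear 1 (driven, T1=14): tooth at mesh = (-N) mod T1
  82 = 5 * 14 + 12, so 82 mod 14 = 12
  (-82) mod 14 = (-12) mod 14 = 14 - 12 = 2
Mesh after 82 steps: gear-0 tooth 10 meets gear-1 tooth 2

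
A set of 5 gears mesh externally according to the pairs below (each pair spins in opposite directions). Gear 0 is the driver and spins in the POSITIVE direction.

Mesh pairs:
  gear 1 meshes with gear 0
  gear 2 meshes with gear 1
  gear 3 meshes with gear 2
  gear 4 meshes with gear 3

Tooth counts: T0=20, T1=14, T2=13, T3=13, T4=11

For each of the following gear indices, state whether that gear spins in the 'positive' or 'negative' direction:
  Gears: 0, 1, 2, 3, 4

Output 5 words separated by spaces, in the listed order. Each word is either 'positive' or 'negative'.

Answer: positive negative positive negative positive

Derivation:
Gear 0 (driver): positive (depth 0)
  gear 1: meshes with gear 0 -> depth 1 -> negative (opposite of gear 0)
  gear 2: meshes with gear 1 -> depth 2 -> positive (opposite of gear 1)
  gear 3: meshes with gear 2 -> depth 3 -> negative (opposite of gear 2)
  gear 4: meshes with gear 3 -> depth 4 -> positive (opposite of gear 3)
Queried indices 0, 1, 2, 3, 4 -> positive, negative, positive, negative, positive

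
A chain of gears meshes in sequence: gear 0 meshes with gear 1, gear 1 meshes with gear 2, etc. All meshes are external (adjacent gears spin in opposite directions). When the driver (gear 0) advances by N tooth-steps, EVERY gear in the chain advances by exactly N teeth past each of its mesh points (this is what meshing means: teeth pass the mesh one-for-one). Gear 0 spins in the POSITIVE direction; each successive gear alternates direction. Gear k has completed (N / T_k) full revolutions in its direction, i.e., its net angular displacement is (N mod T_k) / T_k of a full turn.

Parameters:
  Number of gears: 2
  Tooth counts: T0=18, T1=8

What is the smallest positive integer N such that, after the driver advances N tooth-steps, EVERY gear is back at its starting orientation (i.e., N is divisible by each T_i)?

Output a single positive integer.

Gear k returns to start when N is a multiple of T_k.
All gears at start simultaneously when N is a common multiple of [18, 8]; the smallest such N is lcm(18, 8).
Start: lcm = T0 = 18
Fold in T1=8: gcd(18, 8) = 2; lcm(18, 8) = 18 * 8 / 2 = 144 / 2 = 72
Full cycle length = 72

Answer: 72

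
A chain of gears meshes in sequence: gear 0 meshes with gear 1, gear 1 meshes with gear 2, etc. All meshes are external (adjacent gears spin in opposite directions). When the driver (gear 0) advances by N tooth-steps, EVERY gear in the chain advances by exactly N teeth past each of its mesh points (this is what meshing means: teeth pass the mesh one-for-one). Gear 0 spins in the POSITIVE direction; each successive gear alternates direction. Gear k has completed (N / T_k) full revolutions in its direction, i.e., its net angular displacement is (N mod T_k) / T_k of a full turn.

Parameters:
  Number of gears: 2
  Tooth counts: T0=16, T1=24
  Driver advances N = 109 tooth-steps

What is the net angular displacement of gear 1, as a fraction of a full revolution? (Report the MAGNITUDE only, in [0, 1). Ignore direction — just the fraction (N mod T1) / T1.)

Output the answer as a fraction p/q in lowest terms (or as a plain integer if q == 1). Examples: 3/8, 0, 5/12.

Answer: 13/24

Derivation:
Chain of 2 gears, tooth counts: [16, 24]
  gear 0: T0=16, direction=positive, advance = 109 mod 16 = 13 teeth = 13/16 turn
  gear 1: T1=24, direction=negative, advance = 109 mod 24 = 13 teeth = 13/24 turn
Gear 1: 109 mod 24 = 13
Fraction = 13 / 24 = 13/24 (gcd(13,24)=1) = 13/24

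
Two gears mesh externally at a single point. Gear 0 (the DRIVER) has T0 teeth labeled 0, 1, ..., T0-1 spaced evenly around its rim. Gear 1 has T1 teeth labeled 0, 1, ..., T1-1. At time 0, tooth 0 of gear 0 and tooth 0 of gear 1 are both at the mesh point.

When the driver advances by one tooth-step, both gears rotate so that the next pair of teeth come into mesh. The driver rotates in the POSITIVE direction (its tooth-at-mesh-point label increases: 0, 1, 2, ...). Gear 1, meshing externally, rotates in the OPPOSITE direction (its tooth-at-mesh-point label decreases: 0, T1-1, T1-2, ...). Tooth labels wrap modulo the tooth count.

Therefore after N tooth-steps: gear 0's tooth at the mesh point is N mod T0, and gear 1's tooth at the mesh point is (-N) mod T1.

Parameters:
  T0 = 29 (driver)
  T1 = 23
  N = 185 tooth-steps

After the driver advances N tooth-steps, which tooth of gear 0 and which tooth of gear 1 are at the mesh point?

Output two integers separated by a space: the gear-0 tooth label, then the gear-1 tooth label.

Gear 0 (driver, T0=29): tooth at mesh = N mod T0
  185 = 6 * 29 + 11, so 185 mod 29 = 11
  gear 0 tooth = 11
Gear 1 (driven, T1=23): tooth at mesh = (-N) mod T1
  185 = 8 * 23 + 1, so 185 mod 23 = 1
  (-185) mod 23 = (-1) mod 23 = 23 - 1 = 22
Mesh after 185 steps: gear-0 tooth 11 meets gear-1 tooth 22

Answer: 11 22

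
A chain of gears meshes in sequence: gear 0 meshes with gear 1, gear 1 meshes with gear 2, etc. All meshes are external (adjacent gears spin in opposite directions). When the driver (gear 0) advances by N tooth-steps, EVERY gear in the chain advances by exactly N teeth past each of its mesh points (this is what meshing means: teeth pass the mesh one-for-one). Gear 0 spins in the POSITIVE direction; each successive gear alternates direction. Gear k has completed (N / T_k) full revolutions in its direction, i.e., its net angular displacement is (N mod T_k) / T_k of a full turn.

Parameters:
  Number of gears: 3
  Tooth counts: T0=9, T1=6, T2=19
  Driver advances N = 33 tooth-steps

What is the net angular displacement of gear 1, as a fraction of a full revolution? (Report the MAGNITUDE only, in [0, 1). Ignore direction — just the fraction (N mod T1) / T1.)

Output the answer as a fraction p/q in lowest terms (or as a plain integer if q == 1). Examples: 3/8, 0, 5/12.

Chain of 3 gears, tooth counts: [9, 6, 19]
  gear 0: T0=9, direction=positive, advance = 33 mod 9 = 6 teeth = 6/9 turn
  gear 1: T1=6, direction=negative, advance = 33 mod 6 = 3 teeth = 3/6 turn
  gear 2: T2=19, direction=positive, advance = 33 mod 19 = 14 teeth = 14/19 turn
Gear 1: 33 mod 6 = 3
Fraction = 3 / 6 = 1/2 (gcd(3,6)=3) = 1/2

Answer: 1/2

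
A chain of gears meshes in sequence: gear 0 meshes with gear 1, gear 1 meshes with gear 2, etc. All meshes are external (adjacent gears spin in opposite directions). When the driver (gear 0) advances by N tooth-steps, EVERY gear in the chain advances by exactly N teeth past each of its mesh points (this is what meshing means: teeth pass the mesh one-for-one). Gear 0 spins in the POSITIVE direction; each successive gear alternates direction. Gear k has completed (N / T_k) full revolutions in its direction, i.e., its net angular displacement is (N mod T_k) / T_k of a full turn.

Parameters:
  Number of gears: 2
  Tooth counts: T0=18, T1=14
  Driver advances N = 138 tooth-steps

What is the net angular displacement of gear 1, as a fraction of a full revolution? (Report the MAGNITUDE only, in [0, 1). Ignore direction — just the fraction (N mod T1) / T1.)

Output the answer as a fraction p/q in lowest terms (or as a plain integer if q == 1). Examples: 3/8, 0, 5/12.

Chain of 2 gears, tooth counts: [18, 14]
  gear 0: T0=18, direction=positive, advance = 138 mod 18 = 12 teeth = 12/18 turn
  gear 1: T1=14, direction=negative, advance = 138 mod 14 = 12 teeth = 12/14 turn
Gear 1: 138 mod 14 = 12
Fraction = 12 / 14 = 6/7 (gcd(12,14)=2) = 6/7

Answer: 6/7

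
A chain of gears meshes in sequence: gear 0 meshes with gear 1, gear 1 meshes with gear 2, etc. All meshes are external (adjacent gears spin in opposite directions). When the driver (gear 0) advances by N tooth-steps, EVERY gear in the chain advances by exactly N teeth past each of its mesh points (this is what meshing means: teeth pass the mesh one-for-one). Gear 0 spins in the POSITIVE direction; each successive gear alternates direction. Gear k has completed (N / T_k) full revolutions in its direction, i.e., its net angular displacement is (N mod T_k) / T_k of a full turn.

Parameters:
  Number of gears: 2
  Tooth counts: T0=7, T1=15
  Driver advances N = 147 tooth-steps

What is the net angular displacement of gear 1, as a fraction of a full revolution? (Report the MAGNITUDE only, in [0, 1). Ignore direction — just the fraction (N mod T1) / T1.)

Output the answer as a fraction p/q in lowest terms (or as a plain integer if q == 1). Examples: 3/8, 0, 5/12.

Chain of 2 gears, tooth counts: [7, 15]
  gear 0: T0=7, direction=positive, advance = 147 mod 7 = 0 teeth = 0/7 turn
  gear 1: T1=15, direction=negative, advance = 147 mod 15 = 12 teeth = 12/15 turn
Gear 1: 147 mod 15 = 12
Fraction = 12 / 15 = 4/5 (gcd(12,15)=3) = 4/5

Answer: 4/5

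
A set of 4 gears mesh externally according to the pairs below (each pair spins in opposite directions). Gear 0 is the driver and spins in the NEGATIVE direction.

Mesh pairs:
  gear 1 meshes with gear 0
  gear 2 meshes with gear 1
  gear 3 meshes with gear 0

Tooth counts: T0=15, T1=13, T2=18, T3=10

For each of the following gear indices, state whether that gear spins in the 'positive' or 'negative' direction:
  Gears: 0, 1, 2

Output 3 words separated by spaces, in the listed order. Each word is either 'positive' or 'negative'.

Answer: negative positive negative

Derivation:
Gear 0 (driver): negative (depth 0)
  gear 1: meshes with gear 0 -> depth 1 -> positive (opposite of gear 0)
  gear 2: meshes with gear 1 -> depth 2 -> negative (opposite of gear 1)
  gear 3: meshes with gear 0 -> depth 1 -> positive (opposite of gear 0)
Queried indices 0, 1, 2 -> negative, positive, negative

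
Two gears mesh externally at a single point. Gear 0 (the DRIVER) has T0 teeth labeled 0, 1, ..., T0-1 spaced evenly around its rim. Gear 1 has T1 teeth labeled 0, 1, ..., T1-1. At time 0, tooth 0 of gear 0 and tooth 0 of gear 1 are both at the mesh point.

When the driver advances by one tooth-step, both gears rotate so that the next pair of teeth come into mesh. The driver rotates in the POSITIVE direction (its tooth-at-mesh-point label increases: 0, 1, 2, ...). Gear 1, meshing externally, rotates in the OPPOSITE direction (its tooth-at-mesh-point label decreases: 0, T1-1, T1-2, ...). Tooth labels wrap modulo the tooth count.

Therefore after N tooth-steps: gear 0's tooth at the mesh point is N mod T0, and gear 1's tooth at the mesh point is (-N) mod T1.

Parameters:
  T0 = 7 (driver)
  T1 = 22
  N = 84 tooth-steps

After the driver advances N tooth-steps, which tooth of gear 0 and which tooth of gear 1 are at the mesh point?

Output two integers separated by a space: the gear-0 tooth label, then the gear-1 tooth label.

Gear 0 (driver, T0=7): tooth at mesh = N mod T0
  84 = 12 * 7 + 0, so 84 mod 7 = 0
  gear 0 tooth = 0
Gear 1 (driven, T1=22): tooth at mesh = (-N) mod T1
  84 = 3 * 22 + 18, so 84 mod 22 = 18
  (-84) mod 22 = (-18) mod 22 = 22 - 18 = 4
Mesh after 84 steps: gear-0 tooth 0 meets gear-1 tooth 4

Answer: 0 4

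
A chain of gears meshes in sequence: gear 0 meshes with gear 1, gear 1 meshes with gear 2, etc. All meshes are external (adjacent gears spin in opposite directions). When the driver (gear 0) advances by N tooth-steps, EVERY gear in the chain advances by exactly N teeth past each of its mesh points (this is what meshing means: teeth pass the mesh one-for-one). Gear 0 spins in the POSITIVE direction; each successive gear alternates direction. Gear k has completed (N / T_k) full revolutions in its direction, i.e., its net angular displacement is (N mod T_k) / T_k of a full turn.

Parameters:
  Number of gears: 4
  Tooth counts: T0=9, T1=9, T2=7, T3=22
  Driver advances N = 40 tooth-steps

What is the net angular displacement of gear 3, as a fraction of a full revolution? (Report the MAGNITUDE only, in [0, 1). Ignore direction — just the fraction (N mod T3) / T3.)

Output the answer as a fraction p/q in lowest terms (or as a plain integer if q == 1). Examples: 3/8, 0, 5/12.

Chain of 4 gears, tooth counts: [9, 9, 7, 22]
  gear 0: T0=9, direction=positive, advance = 40 mod 9 = 4 teeth = 4/9 turn
  gear 1: T1=9, direction=negative, advance = 40 mod 9 = 4 teeth = 4/9 turn
  gear 2: T2=7, direction=positive, advance = 40 mod 7 = 5 teeth = 5/7 turn
  gear 3: T3=22, direction=negative, advance = 40 mod 22 = 18 teeth = 18/22 turn
Gear 3: 40 mod 22 = 18
Fraction = 18 / 22 = 9/11 (gcd(18,22)=2) = 9/11

Answer: 9/11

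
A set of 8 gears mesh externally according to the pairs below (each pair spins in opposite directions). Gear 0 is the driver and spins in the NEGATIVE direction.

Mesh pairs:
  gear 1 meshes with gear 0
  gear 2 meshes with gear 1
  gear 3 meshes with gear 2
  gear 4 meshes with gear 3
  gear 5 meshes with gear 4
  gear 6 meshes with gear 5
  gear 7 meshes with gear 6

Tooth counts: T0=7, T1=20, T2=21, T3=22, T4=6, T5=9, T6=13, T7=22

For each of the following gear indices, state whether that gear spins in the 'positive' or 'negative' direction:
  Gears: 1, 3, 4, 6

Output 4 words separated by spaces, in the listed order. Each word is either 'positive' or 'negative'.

Gear 0 (driver): negative (depth 0)
  gear 1: meshes with gear 0 -> depth 1 -> positive (opposite of gear 0)
  gear 2: meshes with gear 1 -> depth 2 -> negative (opposite of gear 1)
  gear 3: meshes with gear 2 -> depth 3 -> positive (opposite of gear 2)
  gear 4: meshes with gear 3 -> depth 4 -> negative (opposite of gear 3)
  gear 5: meshes with gear 4 -> depth 5 -> positive (opposite of gear 4)
  gear 6: meshes with gear 5 -> depth 6 -> negative (opposite of gear 5)
  gear 7: meshes with gear 6 -> depth 7 -> positive (opposite of gear 6)
Queried indices 1, 3, 4, 6 -> positive, positive, negative, negative

Answer: positive positive negative negative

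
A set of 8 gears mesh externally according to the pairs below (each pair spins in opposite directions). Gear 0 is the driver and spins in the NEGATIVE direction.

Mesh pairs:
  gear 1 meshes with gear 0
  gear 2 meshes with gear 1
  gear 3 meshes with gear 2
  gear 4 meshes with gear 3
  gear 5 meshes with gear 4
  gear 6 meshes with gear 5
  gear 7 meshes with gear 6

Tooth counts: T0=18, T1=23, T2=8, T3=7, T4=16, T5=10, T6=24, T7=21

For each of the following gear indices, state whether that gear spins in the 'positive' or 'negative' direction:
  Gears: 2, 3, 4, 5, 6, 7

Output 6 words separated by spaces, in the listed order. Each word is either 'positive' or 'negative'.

Answer: negative positive negative positive negative positive

Derivation:
Gear 0 (driver): negative (depth 0)
  gear 1: meshes with gear 0 -> depth 1 -> positive (opposite of gear 0)
  gear 2: meshes with gear 1 -> depth 2 -> negative (opposite of gear 1)
  gear 3: meshes with gear 2 -> depth 3 -> positive (opposite of gear 2)
  gear 4: meshes with gear 3 -> depth 4 -> negative (opposite of gear 3)
  gear 5: meshes with gear 4 -> depth 5 -> positive (opposite of gear 4)
  gear 6: meshes with gear 5 -> depth 6 -> negative (opposite of gear 5)
  gear 7: meshes with gear 6 -> depth 7 -> positive (opposite of gear 6)
Queried indices 2, 3, 4, 5, 6, 7 -> negative, positive, negative, positive, negative, positive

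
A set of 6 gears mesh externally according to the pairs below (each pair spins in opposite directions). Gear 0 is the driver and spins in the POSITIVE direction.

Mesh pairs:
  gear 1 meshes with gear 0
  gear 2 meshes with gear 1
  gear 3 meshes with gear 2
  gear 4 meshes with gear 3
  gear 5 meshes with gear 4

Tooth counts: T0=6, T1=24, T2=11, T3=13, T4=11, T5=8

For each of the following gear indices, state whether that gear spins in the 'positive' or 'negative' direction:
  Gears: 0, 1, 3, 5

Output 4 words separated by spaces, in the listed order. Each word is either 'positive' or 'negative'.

Answer: positive negative negative negative

Derivation:
Gear 0 (driver): positive (depth 0)
  gear 1: meshes with gear 0 -> depth 1 -> negative (opposite of gear 0)
  gear 2: meshes with gear 1 -> depth 2 -> positive (opposite of gear 1)
  gear 3: meshes with gear 2 -> depth 3 -> negative (opposite of gear 2)
  gear 4: meshes with gear 3 -> depth 4 -> positive (opposite of gear 3)
  gear 5: meshes with gear 4 -> depth 5 -> negative (opposite of gear 4)
Queried indices 0, 1, 3, 5 -> positive, negative, negative, negative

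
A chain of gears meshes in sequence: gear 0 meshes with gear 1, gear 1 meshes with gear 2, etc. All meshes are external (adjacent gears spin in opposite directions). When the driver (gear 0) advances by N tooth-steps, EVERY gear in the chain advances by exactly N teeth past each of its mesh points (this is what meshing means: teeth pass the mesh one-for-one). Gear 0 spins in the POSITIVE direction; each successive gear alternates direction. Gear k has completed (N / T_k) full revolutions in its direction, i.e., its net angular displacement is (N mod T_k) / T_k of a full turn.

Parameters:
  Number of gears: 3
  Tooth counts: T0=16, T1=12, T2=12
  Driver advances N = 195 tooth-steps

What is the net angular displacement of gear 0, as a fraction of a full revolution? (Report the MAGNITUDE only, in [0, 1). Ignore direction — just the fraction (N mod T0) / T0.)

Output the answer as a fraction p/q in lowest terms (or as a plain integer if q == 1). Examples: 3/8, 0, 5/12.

Chain of 3 gears, tooth counts: [16, 12, 12]
  gear 0: T0=16, direction=positive, advance = 195 mod 16 = 3 teeth = 3/16 turn
  gear 1: T1=12, direction=negative, advance = 195 mod 12 = 3 teeth = 3/12 turn
  gear 2: T2=12, direction=positive, advance = 195 mod 12 = 3 teeth = 3/12 turn
Gear 0: 195 mod 16 = 3
Fraction = 3 / 16 = 3/16 (gcd(3,16)=1) = 3/16

Answer: 3/16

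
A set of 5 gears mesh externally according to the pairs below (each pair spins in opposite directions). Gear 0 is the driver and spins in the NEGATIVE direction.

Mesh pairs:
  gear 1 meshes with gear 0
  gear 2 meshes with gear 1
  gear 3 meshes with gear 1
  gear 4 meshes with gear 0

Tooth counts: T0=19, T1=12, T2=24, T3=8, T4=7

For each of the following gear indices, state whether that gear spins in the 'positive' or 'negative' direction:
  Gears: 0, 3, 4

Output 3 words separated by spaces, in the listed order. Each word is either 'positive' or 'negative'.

Answer: negative negative positive

Derivation:
Gear 0 (driver): negative (depth 0)
  gear 1: meshes with gear 0 -> depth 1 -> positive (opposite of gear 0)
  gear 2: meshes with gear 1 -> depth 2 -> negative (opposite of gear 1)
  gear 3: meshes with gear 1 -> depth 2 -> negative (opposite of gear 1)
  gear 4: meshes with gear 0 -> depth 1 -> positive (opposite of gear 0)
Queried indices 0, 3, 4 -> negative, negative, positive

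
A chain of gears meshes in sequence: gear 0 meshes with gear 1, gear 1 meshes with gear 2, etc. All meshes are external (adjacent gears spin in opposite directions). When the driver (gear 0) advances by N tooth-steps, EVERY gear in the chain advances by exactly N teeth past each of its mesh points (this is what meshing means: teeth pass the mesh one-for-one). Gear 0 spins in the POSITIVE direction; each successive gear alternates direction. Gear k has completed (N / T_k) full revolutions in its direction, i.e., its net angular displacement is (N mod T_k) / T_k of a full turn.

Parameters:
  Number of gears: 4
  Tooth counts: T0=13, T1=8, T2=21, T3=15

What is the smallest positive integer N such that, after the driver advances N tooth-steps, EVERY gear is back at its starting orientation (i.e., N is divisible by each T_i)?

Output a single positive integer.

Gear k returns to start when N is a multiple of T_k.
All gears at start simultaneously when N is a common multiple of [13, 8, 21, 15]; the smallest such N is lcm(13, 8, 21, 15).
Start: lcm = T0 = 13
Fold in T1=8: gcd(13, 8) = 1; lcm(13, 8) = 13 * 8 / 1 = 104 / 1 = 104
Fold in T2=21: gcd(104, 21) = 1; lcm(104, 21) = 104 * 21 / 1 = 2184 / 1 = 2184
Fold in T3=15: gcd(2184, 15) = 3; lcm(2184, 15) = 2184 * 15 / 3 = 32760 / 3 = 10920
Full cycle length = 10920

Answer: 10920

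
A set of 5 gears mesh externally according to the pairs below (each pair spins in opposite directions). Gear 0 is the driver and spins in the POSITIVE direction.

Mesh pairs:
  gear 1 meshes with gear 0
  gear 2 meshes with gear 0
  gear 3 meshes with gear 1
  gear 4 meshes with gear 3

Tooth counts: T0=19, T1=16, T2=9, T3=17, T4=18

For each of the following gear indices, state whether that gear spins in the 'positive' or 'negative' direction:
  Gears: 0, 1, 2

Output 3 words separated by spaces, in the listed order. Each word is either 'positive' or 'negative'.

Gear 0 (driver): positive (depth 0)
  gear 1: meshes with gear 0 -> depth 1 -> negative (opposite of gear 0)
  gear 2: meshes with gear 0 -> depth 1 -> negative (opposite of gear 0)
  gear 3: meshes with gear 1 -> depth 2 -> positive (opposite of gear 1)
  gear 4: meshes with gear 3 -> depth 3 -> negative (opposite of gear 3)
Queried indices 0, 1, 2 -> positive, negative, negative

Answer: positive negative negative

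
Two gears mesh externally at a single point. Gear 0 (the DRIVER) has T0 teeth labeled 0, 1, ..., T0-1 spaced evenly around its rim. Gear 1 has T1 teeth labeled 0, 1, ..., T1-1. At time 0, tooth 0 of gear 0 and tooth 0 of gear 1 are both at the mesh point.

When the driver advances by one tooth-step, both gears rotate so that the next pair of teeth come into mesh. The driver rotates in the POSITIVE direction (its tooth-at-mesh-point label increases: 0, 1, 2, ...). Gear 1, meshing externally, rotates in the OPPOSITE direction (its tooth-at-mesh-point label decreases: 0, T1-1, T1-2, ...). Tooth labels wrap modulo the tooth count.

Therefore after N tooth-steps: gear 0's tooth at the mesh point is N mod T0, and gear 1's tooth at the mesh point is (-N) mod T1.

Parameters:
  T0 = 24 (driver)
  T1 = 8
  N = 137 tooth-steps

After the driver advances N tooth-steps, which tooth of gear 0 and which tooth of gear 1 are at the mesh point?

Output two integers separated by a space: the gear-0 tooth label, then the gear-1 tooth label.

Answer: 17 7

Derivation:
Gear 0 (driver, T0=24): tooth at mesh = N mod T0
  137 = 5 * 24 + 17, so 137 mod 24 = 17
  gear 0 tooth = 17
Gear 1 (driven, T1=8): tooth at mesh = (-N) mod T1
  137 = 17 * 8 + 1, so 137 mod 8 = 1
  (-137) mod 8 = (-1) mod 8 = 8 - 1 = 7
Mesh after 137 steps: gear-0 tooth 17 meets gear-1 tooth 7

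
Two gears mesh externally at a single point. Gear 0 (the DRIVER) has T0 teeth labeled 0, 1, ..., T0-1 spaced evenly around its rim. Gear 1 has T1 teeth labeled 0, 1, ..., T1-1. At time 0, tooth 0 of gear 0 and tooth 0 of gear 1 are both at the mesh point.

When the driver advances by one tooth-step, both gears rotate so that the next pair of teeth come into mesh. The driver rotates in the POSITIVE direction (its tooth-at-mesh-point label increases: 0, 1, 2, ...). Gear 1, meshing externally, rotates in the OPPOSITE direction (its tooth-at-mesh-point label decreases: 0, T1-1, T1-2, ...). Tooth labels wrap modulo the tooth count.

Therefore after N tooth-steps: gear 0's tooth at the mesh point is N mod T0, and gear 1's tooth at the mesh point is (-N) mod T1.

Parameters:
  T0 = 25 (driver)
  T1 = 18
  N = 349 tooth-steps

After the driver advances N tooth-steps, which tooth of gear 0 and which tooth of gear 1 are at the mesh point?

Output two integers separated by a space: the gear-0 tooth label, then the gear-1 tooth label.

Answer: 24 11

Derivation:
Gear 0 (driver, T0=25): tooth at mesh = N mod T0
  349 = 13 * 25 + 24, so 349 mod 25 = 24
  gear 0 tooth = 24
Gear 1 (driven, T1=18): tooth at mesh = (-N) mod T1
  349 = 19 * 18 + 7, so 349 mod 18 = 7
  (-349) mod 18 = (-7) mod 18 = 18 - 7 = 11
Mesh after 349 steps: gear-0 tooth 24 meets gear-1 tooth 11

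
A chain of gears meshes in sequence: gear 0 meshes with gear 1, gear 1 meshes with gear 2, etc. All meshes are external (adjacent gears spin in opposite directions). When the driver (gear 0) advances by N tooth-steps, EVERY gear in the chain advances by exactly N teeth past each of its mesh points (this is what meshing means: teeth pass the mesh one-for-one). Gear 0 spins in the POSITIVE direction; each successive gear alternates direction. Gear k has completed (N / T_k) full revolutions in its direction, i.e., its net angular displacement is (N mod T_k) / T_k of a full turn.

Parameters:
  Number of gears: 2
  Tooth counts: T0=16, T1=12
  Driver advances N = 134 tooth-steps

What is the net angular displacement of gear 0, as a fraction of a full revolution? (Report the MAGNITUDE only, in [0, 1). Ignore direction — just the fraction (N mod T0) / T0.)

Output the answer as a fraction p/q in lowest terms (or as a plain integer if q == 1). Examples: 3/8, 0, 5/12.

Chain of 2 gears, tooth counts: [16, 12]
  gear 0: T0=16, direction=positive, advance = 134 mod 16 = 6 teeth = 6/16 turn
  gear 1: T1=12, direction=negative, advance = 134 mod 12 = 2 teeth = 2/12 turn
Gear 0: 134 mod 16 = 6
Fraction = 6 / 16 = 3/8 (gcd(6,16)=2) = 3/8

Answer: 3/8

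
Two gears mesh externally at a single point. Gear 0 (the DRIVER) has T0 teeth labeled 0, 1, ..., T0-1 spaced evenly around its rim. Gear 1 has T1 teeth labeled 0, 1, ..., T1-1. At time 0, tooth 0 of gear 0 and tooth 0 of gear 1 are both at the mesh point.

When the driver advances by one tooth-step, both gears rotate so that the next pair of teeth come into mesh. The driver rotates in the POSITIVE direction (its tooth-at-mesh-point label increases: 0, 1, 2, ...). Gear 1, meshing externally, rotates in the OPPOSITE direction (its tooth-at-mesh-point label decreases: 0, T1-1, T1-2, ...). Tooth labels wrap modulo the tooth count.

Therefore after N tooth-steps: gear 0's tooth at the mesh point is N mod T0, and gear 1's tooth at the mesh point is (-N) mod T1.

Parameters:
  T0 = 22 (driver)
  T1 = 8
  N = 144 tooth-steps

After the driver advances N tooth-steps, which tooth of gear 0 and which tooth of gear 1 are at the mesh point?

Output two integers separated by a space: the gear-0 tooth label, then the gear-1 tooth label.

Gear 0 (driver, T0=22): tooth at mesh = N mod T0
  144 = 6 * 22 + 12, so 144 mod 22 = 12
  gear 0 tooth = 12
Gear 1 (driven, T1=8): tooth at mesh = (-N) mod T1
  144 = 18 * 8 + 0, so 144 mod 8 = 0
  (-144) mod 8 = 0
Mesh after 144 steps: gear-0 tooth 12 meets gear-1 tooth 0

Answer: 12 0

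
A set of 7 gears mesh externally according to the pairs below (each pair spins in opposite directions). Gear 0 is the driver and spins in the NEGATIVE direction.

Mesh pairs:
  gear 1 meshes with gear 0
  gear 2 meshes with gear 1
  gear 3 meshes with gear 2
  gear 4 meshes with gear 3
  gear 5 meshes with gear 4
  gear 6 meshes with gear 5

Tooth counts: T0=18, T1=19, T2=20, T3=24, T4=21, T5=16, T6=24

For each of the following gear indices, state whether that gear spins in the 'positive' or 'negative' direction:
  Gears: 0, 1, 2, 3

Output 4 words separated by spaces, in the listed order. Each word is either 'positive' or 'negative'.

Answer: negative positive negative positive

Derivation:
Gear 0 (driver): negative (depth 0)
  gear 1: meshes with gear 0 -> depth 1 -> positive (opposite of gear 0)
  gear 2: meshes with gear 1 -> depth 2 -> negative (opposite of gear 1)
  gear 3: meshes with gear 2 -> depth 3 -> positive (opposite of gear 2)
  gear 4: meshes with gear 3 -> depth 4 -> negative (opposite of gear 3)
  gear 5: meshes with gear 4 -> depth 5 -> positive (opposite of gear 4)
  gear 6: meshes with gear 5 -> depth 6 -> negative (opposite of gear 5)
Queried indices 0, 1, 2, 3 -> negative, positive, negative, positive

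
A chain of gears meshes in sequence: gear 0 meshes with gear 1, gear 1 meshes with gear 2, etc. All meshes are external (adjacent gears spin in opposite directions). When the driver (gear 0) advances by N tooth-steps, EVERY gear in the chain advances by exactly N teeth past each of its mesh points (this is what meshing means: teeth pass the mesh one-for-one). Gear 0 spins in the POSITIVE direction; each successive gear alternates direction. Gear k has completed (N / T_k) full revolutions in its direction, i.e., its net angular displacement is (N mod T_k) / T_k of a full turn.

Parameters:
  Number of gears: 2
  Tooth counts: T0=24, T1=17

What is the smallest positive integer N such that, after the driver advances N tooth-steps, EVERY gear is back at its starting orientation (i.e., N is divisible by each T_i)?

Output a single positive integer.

Gear k returns to start when N is a multiple of T_k.
All gears at start simultaneously when N is a common multiple of [24, 17]; the smallest such N is lcm(24, 17).
Start: lcm = T0 = 24
Fold in T1=17: gcd(24, 17) = 1; lcm(24, 17) = 24 * 17 / 1 = 408 / 1 = 408
Full cycle length = 408

Answer: 408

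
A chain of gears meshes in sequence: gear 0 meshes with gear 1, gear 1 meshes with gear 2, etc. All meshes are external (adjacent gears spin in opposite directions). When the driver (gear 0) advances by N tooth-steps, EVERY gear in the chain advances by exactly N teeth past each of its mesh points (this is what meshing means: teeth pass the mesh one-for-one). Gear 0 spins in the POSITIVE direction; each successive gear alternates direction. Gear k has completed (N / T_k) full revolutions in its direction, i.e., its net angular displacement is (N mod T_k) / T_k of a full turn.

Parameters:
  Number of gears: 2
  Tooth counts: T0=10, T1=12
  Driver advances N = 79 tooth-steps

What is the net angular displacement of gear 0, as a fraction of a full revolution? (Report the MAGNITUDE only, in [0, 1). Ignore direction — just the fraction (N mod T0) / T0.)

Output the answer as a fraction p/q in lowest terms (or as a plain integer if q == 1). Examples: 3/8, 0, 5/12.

Chain of 2 gears, tooth counts: [10, 12]
  gear 0: T0=10, direction=positive, advance = 79 mod 10 = 9 teeth = 9/10 turn
  gear 1: T1=12, direction=negative, advance = 79 mod 12 = 7 teeth = 7/12 turn
Gear 0: 79 mod 10 = 9
Fraction = 9 / 10 = 9/10 (gcd(9,10)=1) = 9/10

Answer: 9/10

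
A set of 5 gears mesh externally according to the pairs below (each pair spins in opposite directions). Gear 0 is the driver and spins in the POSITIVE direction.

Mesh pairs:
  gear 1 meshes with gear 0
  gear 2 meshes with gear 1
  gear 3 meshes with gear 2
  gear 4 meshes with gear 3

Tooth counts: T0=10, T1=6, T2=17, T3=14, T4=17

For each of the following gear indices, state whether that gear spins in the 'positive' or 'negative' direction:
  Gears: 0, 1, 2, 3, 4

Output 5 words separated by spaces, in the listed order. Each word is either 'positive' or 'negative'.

Answer: positive negative positive negative positive

Derivation:
Gear 0 (driver): positive (depth 0)
  gear 1: meshes with gear 0 -> depth 1 -> negative (opposite of gear 0)
  gear 2: meshes with gear 1 -> depth 2 -> positive (opposite of gear 1)
  gear 3: meshes with gear 2 -> depth 3 -> negative (opposite of gear 2)
  gear 4: meshes with gear 3 -> depth 4 -> positive (opposite of gear 3)
Queried indices 0, 1, 2, 3, 4 -> positive, negative, positive, negative, positive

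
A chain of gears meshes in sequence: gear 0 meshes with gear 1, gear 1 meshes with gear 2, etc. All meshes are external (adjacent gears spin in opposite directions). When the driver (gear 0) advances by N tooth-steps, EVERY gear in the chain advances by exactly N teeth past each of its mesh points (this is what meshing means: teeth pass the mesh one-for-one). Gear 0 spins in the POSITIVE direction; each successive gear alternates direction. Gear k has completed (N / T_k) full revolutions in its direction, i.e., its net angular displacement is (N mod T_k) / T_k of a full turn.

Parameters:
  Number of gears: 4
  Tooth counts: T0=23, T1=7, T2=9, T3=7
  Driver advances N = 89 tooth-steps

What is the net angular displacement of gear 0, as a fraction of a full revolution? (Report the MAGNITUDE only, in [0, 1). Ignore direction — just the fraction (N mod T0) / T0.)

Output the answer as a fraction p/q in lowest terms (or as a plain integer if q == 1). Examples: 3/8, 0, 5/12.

Answer: 20/23

Derivation:
Chain of 4 gears, tooth counts: [23, 7, 9, 7]
  gear 0: T0=23, direction=positive, advance = 89 mod 23 = 20 teeth = 20/23 turn
  gear 1: T1=7, direction=negative, advance = 89 mod 7 = 5 teeth = 5/7 turn
  gear 2: T2=9, direction=positive, advance = 89 mod 9 = 8 teeth = 8/9 turn
  gear 3: T3=7, direction=negative, advance = 89 mod 7 = 5 teeth = 5/7 turn
Gear 0: 89 mod 23 = 20
Fraction = 20 / 23 = 20/23 (gcd(20,23)=1) = 20/23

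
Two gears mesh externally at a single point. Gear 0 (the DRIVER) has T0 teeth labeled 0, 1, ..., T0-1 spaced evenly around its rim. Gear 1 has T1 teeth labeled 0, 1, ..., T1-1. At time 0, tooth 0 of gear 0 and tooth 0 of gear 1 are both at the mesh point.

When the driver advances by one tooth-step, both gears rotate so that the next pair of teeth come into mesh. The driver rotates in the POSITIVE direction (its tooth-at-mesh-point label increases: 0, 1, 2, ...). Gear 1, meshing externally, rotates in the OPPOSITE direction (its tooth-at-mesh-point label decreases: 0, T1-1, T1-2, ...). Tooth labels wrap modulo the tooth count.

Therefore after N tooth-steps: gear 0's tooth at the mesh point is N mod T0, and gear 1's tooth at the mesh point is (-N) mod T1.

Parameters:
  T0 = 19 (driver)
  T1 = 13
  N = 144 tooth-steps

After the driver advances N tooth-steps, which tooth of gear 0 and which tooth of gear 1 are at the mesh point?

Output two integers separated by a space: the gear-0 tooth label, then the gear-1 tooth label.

Gear 0 (driver, T0=19): tooth at mesh = N mod T0
  144 = 7 * 19 + 11, so 144 mod 19 = 11
  gear 0 tooth = 11
Gear 1 (driven, T1=13): tooth at mesh = (-N) mod T1
  144 = 11 * 13 + 1, so 144 mod 13 = 1
  (-144) mod 13 = (-1) mod 13 = 13 - 1 = 12
Mesh after 144 steps: gear-0 tooth 11 meets gear-1 tooth 12

Answer: 11 12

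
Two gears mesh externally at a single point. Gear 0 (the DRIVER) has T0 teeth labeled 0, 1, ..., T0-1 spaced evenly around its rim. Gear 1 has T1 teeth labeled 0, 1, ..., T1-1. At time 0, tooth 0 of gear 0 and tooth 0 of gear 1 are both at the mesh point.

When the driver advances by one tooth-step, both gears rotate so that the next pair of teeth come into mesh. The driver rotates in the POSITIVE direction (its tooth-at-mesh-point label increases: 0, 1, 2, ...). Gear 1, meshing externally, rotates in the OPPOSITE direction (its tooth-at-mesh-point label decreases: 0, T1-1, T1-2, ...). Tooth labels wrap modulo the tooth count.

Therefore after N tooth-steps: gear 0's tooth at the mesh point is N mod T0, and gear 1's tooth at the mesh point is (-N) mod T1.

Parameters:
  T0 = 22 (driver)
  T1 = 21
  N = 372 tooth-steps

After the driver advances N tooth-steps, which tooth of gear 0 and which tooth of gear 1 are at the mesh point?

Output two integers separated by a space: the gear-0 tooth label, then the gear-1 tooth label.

Gear 0 (driver, T0=22): tooth at mesh = N mod T0
  372 = 16 * 22 + 20, so 372 mod 22 = 20
  gear 0 tooth = 20
Gear 1 (driven, T1=21): tooth at mesh = (-N) mod T1
  372 = 17 * 21 + 15, so 372 mod 21 = 15
  (-372) mod 21 = (-15) mod 21 = 21 - 15 = 6
Mesh after 372 steps: gear-0 tooth 20 meets gear-1 tooth 6

Answer: 20 6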